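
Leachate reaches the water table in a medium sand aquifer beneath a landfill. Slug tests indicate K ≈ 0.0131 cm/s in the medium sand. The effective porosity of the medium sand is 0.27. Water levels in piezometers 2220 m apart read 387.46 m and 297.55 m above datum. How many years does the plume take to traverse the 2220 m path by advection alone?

Convert K: 0.0131 cm/s × 864 = 11.32 m/day.
Hydraulic gradient i = (387.46 − 297.55) / 2220 = 89.91 / 2220 = 0.04050.
Darcy flux q = K · i = 11.32 × 0.04050 = 0.4584 m/day.
Seepage velocity v = q / n_e = 0.4584 / 0.27 = 1.698 m/day.
Travel time t = L / v = 2220 / 1.698 = 1308 days = 3.580 years.

3.58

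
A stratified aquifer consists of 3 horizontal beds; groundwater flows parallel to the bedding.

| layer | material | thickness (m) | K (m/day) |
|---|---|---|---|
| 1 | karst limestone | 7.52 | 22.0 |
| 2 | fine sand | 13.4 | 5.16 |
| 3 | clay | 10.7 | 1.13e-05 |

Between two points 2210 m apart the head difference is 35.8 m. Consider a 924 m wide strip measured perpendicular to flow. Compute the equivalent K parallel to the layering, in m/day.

7.42

Flow is parallel to layering, so each bed carries its own Darcy discharge and the transmissivities add.
Σ(K_i·b_i) = 22.0×7.52 + 5.16×13.4 + 1.13e-05×10.7 = 234.6 m²/day.
Total thickness b = 31.62 m, so K_eq = Σ(K_i·b_i)/b = 7.419 m/day.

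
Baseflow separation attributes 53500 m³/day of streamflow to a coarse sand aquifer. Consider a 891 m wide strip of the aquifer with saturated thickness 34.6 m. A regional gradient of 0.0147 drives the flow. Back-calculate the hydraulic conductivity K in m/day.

118

Cross-sectional area A = 891 × 34.6 = 30829 m².
Hydraulic gradient i = 0.0147.
From Q = K·A·i, K = Q / (A·i) = 53500 / (30829 × 0.01470) = 118.1 m/day.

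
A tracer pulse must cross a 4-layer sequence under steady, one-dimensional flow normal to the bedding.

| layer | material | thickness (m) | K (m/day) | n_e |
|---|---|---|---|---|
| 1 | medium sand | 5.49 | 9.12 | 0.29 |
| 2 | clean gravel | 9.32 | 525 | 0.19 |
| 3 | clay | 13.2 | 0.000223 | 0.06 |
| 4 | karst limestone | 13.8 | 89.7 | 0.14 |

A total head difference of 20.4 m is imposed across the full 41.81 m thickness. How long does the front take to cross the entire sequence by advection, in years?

48.4

With flow normal to the layers, continuity requires the same specific discharge q through every layer.
Σ(b_i/K_i) = 5.49/9.12 + 9.32/525 + 13.2/0.000223 + 13.8/89.7 = 59194 d.
q = Δh / Σ(b_i/K_i) = 20.4 / 59194 = 0.0003446 m/day.
In each layer the seepage velocity is v_i = q/n_i, so the layer transit time is t_i = b_i·n_i / q:
  layer 1 (medium sand): t_1 = 5.49 × 0.29 / 0.0003446 = 4620 d
  layer 2 (clean gravel): t_2 = 9.32 × 0.19 / 0.0003446 = 5138 d
  layer 3 (clay): t_3 = 13.2 × 0.06 / 0.0003446 = 2298 d
  layer 4 (karst limestone): t_4 = 13.8 × 0.14 / 0.0003446 = 5606 d
Total t = Σ t_i = 17662 days = 48.36 years.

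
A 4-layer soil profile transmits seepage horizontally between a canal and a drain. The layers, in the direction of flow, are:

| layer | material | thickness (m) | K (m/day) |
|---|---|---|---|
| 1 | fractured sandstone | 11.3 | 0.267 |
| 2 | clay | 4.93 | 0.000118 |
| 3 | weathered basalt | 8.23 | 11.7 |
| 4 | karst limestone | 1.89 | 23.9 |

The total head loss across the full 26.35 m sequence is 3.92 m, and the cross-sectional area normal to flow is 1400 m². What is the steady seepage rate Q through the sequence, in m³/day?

0.131

Flow is perpendicular to layering, so the layers act in series and the equivalent K is the thickness-weighted harmonic mean.
Total thickness L = 11.3 + 4.93 + 8.23 + 1.89 = 26.35 m.
Σ(b_i/K_i) = 11.3/0.267 + 4.93/0.000118 + 8.23/11.7 + 1.89/23.9 = 41823 d.
K_eq = L / Σ(b_i/K_i) = 26.35 / 41823 = 0.0006300 m/day.
Q = K_eq · A · (Δh/L) = 0.0006300 × 1400 × (3.92/26.35) = 0.1312 m³/day.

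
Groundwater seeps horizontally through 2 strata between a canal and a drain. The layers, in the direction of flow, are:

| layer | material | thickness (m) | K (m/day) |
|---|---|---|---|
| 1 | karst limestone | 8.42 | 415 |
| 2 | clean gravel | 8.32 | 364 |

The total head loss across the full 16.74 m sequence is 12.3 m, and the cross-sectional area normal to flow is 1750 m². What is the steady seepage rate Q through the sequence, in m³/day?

499000

Flow is perpendicular to layering, so the layers act in series and the equivalent K is the thickness-weighted harmonic mean.
Total thickness L = 8.42 + 8.32 = 16.74 m.
Σ(b_i/K_i) = 8.42/415 + 8.32/364 = 0.04315 d.
K_eq = L / Σ(b_i/K_i) = 16.74 / 0.04315 = 388.0 m/day.
Q = K_eq · A · (Δh/L) = 388.0 × 1750 × (12.3/16.74) = 4.989e+05 m³/day.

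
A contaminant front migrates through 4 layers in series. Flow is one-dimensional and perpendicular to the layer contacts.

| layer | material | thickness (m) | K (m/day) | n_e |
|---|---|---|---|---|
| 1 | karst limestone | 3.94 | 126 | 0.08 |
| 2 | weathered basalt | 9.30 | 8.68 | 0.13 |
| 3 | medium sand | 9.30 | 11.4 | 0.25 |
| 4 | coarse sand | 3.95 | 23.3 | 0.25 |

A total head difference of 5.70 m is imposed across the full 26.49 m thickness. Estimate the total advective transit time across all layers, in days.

1.77

With flow normal to the layers, continuity requires the same specific discharge q through every layer.
Σ(b_i/K_i) = 3.94/126 + 9.30/8.68 + 9.30/11.4 + 3.95/23.3 = 2.088 d.
q = Δh / Σ(b_i/K_i) = 5.70 / 2.088 = 2.730 m/day.
In each layer the seepage velocity is v_i = q/n_i, so the layer transit time is t_i = b_i·n_i / q:
  layer 1 (karst limestone): t_1 = 3.94 × 0.08 / 2.730 = 0.1155 d
  layer 2 (weathered basalt): t_2 = 9.30 × 0.13 / 2.730 = 0.4429 d
  layer 3 (medium sand): t_3 = 9.30 × 0.25 / 2.730 = 0.8517 d
  layer 4 (coarse sand): t_4 = 3.95 × 0.25 / 2.730 = 0.3617 d
Total t = Σ t_i = 1.772 days.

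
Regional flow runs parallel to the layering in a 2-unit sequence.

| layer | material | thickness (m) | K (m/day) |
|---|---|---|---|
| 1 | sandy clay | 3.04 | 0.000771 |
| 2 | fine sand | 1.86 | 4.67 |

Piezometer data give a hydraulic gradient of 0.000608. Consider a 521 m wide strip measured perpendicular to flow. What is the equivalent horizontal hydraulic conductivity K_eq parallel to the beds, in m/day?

1.77

Flow is parallel to layering, so each bed carries its own Darcy discharge and the transmissivities add.
Σ(K_i·b_i) = 0.000771×3.04 + 4.67×1.86 = 8.689 m²/day.
Total thickness b = 4.900 m, so K_eq = Σ(K_i·b_i)/b = 1.773 m/day.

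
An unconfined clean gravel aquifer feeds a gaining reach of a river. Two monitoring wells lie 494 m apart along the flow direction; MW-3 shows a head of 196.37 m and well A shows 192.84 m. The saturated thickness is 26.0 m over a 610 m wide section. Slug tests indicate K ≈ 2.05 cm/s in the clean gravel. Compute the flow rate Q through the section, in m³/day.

201000

Convert K: 2.05 cm/s × 864 = 1771 m/day.
Cross-sectional area A = 610 × 26.0 = 15860 m².
Hydraulic gradient i = (196.37 − 192.84) / 494 = 3.53 / 494 = 0.007146.
Darcy's law: Q = K · A · i = 1771 × 15860 × 0.007146 = 2.007e+05 m³/day.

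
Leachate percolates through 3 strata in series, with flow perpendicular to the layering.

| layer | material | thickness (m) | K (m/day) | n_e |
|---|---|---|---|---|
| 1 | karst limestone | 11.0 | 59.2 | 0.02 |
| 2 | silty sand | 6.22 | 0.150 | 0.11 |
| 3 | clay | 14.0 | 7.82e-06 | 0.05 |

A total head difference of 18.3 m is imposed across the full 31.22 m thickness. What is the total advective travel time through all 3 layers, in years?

430

With flow normal to the layers, continuity requires the same specific discharge q through every layer.
Σ(b_i/K_i) = 11.0/59.2 + 6.22/0.150 + 14.0/7.82e-06 = 1.790e+06 d.
q = Δh / Σ(b_i/K_i) = 18.3 / 1.790e+06 = 1.022e-05 m/day.
In each layer the seepage velocity is v_i = q/n_i, so the layer transit time is t_i = b_i·n_i / q:
  layer 1 (karst limestone): t_1 = 11.0 × 0.02 / 1.022e-05 = 21523 d
  layer 2 (silty sand): t_2 = 6.22 × 0.11 / 1.022e-05 = 66937 d
  layer 3 (clay): t_3 = 14.0 × 0.05 / 1.022e-05 = 68482 d
Total t = Σ t_i = 1.569e+05 days = 429.7 years.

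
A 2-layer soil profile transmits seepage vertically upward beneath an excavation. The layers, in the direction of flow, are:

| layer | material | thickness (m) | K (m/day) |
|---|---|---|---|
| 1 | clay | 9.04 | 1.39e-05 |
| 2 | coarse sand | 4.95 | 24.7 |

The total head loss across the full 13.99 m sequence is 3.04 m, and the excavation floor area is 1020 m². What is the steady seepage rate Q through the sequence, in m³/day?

Flow is perpendicular to layering, so the layers act in series and the equivalent K is the thickness-weighted harmonic mean.
Total thickness L = 9.04 + 4.95 = 13.99 m.
Σ(b_i/K_i) = 9.04/1.39e-05 + 4.95/24.7 = 6.504e+05 d.
K_eq = L / Σ(b_i/K_i) = 13.99 / 6.504e+05 = 2.151e-05 m/day.
Q = K_eq · A · (Δh/L) = 2.151e-05 × 1020 × (3.04/13.99) = 0.004768 m³/day.

0.00477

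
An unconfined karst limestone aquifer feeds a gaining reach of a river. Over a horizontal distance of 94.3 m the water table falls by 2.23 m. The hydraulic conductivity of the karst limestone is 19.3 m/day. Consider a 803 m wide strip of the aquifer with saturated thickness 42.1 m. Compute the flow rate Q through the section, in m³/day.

15400

Cross-sectional area A = 803 × 42.1 = 33806 m².
Hydraulic gradient i = Δh / L = 2.23 / 94.3 = 0.02365.
Darcy's law: Q = K · A · i = 19.30 × 33806 × 0.02365 = 15429 m³/day.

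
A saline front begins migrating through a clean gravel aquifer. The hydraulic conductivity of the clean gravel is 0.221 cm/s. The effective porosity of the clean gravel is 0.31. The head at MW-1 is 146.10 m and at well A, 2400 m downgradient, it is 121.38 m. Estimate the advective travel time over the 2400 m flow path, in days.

378

Convert K: 0.221 cm/s × 864 = 190.9 m/day.
Hydraulic gradient i = (146.10 − 121.38) / 2400 = 24.72 / 2400 = 0.01030.
Darcy flux q = K · i = 190.9 × 0.01030 = 1.967 m/day.
Seepage velocity v = q / n_e = 1.967 / 0.31 = 6.344 m/day.
Travel time t = L / v = 2400 / 6.344 = 378.3 days.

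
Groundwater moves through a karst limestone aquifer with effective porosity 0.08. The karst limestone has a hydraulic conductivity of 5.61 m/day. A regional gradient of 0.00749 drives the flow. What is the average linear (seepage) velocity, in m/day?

0.525

Hydraulic gradient i = 0.00749.
Darcy flux q = K · i = 5.610 × 0.007490 = 0.04202 m/day.
Seepage velocity v = q / n_e = 0.04202 / 0.08 = 0.5252 m/day.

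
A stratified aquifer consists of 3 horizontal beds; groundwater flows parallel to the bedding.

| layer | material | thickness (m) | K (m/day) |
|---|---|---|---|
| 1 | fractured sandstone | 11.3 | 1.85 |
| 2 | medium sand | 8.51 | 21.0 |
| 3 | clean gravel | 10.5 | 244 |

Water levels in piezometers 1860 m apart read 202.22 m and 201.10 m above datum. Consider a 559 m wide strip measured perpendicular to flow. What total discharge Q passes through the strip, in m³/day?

930

Flow is parallel to layering, so each bed carries its own Darcy discharge and the transmissivities add.
Σ(K_i·b_i) = 1.85×11.3 + 21.0×8.51 + 244×10.5 = 2762 m²/day.
Hydraulic gradient i = (202.22 − 201.10) / 1860 = 1.12 / 1860 = 0.0006022.
Q = Σ(K_i·b_i) · W · i = 2762 × 559 × 0.0006022 = 929.6 m³/day.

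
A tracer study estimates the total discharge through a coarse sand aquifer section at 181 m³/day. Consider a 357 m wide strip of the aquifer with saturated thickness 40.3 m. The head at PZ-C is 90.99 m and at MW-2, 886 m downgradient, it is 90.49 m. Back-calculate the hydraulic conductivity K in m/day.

22.3

Cross-sectional area A = 357 × 40.3 = 14387 m².
Hydraulic gradient i = (90.99 − 90.49) / 886 = 0.5 / 886 = 0.0005643.
From Q = K·A·i, K = Q / (A·i) = 181 / (14387 × 0.0005643) = 22.29 m/day.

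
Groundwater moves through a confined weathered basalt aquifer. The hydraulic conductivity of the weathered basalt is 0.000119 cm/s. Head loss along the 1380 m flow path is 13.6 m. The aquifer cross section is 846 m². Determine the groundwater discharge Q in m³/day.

0.857

Convert K: 0.000119 cm/s × 864 = 0.1028 m/day.
Hydraulic gradient i = Δh / L = 13.6 / 1380 = 0.009855.
Darcy's law: Q = K · A · i = 0.1028 × 846.0 × 0.009855 = 0.8572 m³/day.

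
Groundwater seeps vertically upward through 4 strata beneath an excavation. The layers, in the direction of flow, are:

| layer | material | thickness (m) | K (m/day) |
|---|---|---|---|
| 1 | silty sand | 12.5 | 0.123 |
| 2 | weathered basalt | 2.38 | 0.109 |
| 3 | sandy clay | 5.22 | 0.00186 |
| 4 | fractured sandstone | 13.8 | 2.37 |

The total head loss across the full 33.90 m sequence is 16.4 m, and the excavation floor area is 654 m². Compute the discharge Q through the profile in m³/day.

3.65

Flow is perpendicular to layering, so the layers act in series and the equivalent K is the thickness-weighted harmonic mean.
Total thickness L = 12.5 + 2.38 + 5.22 + 13.8 = 33.90 m.
Σ(b_i/K_i) = 12.5/0.123 + 2.38/0.109 + 5.22/0.00186 + 13.8/2.37 = 2936 d.
K_eq = L / Σ(b_i/K_i) = 33.90 / 2936 = 0.01155 m/day.
Q = K_eq · A · (Δh/L) = 0.01155 × 654 × (16.4/33.90) = 3.653 m³/day.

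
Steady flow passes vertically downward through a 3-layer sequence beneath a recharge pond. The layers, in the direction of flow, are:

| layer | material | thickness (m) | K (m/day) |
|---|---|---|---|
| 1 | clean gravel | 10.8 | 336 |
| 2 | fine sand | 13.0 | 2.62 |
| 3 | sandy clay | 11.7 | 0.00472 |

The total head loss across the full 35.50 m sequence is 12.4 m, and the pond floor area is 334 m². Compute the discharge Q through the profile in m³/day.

Flow is perpendicular to layering, so the layers act in series and the equivalent K is the thickness-weighted harmonic mean.
Total thickness L = 10.8 + 13.0 + 11.7 = 35.50 m.
Σ(b_i/K_i) = 10.8/336 + 13.0/2.62 + 11.7/0.00472 = 2484 d.
K_eq = L / Σ(b_i/K_i) = 35.50 / 2484 = 0.01429 m/day.
Q = K_eq · A · (Δh/L) = 0.01429 × 334 × (12.4/35.50) = 1.667 m³/day.

1.67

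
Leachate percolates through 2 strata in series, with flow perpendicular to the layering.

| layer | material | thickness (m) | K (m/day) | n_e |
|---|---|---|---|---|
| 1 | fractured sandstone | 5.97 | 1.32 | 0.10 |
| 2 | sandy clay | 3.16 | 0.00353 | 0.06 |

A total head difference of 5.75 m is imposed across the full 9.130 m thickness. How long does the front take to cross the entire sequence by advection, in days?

With flow normal to the layers, continuity requires the same specific discharge q through every layer.
Σ(b_i/K_i) = 5.97/1.32 + 3.16/0.00353 = 899.7 d.
q = Δh / Σ(b_i/K_i) = 5.75 / 899.7 = 0.006391 m/day.
In each layer the seepage velocity is v_i = q/n_i, so the layer transit time is t_i = b_i·n_i / q:
  layer 1 (fractured sandstone): t_1 = 5.97 × 0.10 / 0.006391 = 93.41 d
  layer 2 (sandy clay): t_2 = 3.16 × 0.06 / 0.006391 = 29.67 d
Total t = Σ t_i = 123.1 days.

123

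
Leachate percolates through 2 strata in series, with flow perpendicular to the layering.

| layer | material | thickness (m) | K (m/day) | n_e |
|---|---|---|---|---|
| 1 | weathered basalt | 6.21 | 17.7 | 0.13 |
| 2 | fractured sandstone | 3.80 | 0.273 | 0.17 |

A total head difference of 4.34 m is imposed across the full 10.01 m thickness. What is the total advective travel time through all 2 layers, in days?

4.78

With flow normal to the layers, continuity requires the same specific discharge q through every layer.
Σ(b_i/K_i) = 6.21/17.7 + 3.80/0.273 = 14.27 d.
q = Δh / Σ(b_i/K_i) = 4.34 / 14.27 = 0.3041 m/day.
In each layer the seepage velocity is v_i = q/n_i, so the layer transit time is t_i = b_i·n_i / q:
  layer 1 (weathered basalt): t_1 = 6.21 × 0.13 / 0.3041 = 2.654 d
  layer 2 (fractured sandstone): t_2 = 3.80 × 0.17 / 0.3041 = 2.124 d
Total t = Σ t_i = 4.779 days.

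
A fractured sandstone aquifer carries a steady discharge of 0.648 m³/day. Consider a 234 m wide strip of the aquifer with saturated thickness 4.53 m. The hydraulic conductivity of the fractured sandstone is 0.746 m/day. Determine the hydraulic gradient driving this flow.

Cross-sectional area A = 234 × 4.53 = 1060 m².
From Q = K·A·i, i = Q / (K·A) = 0.648 / (0.7460 × 1060) = 0.0008194.

0.000819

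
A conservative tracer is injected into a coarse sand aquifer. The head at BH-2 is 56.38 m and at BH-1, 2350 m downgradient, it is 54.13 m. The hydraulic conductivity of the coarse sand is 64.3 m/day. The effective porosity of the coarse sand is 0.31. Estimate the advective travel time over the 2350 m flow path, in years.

Hydraulic gradient i = (56.38 − 54.13) / 2350 = 2.25 / 2350 = 0.0009574.
Darcy flux q = K · i = 64.30 × 0.0009574 = 0.06156 m/day.
Seepage velocity v = q / n_e = 0.06156 / 0.31 = 0.1986 m/day.
Travel time t = L / v = 2350 / 0.1986 = 11833 days = 32.40 years.

32.4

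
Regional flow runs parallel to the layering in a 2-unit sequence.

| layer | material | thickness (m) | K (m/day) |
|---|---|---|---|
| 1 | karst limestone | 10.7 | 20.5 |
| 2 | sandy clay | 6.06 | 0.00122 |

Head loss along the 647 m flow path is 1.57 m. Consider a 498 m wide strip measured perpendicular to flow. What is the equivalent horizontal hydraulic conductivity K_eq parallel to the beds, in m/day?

Flow is parallel to layering, so each bed carries its own Darcy discharge and the transmissivities add.
Σ(K_i·b_i) = 20.5×10.7 + 0.00122×6.06 = 219.4 m²/day.
Total thickness b = 16.76 m, so K_eq = Σ(K_i·b_i)/b = 13.09 m/day.

13.1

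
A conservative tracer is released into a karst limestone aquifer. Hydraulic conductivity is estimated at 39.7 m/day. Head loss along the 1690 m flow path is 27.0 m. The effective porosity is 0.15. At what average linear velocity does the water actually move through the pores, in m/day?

4.23

Hydraulic gradient i = Δh / L = 27.0 / 1690 = 0.01598.
Darcy flux q = K · i = 39.70 × 0.01598 = 0.6343 m/day.
Seepage velocity v = q / n_e = 0.6343 / 0.15 = 4.228 m/day.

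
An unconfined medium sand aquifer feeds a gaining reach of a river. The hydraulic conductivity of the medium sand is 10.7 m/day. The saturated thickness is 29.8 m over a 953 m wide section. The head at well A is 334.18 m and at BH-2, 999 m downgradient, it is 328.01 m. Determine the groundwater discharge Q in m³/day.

Cross-sectional area A = 953 × 29.8 = 28399 m².
Hydraulic gradient i = (334.18 − 328.01) / 999 = 6.17 / 999 = 0.006176.
Darcy's law: Q = K · A · i = 10.70 × 28399 × 0.006176 = 1877 m³/day.

1880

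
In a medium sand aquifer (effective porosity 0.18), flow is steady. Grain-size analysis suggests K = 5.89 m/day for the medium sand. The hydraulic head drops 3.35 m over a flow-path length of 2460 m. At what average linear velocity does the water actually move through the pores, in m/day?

0.0446

Hydraulic gradient i = Δh / L = 3.35 / 2460 = 0.001362.
Darcy flux q = K · i = 5.890 × 0.001362 = 0.008021 m/day.
Seepage velocity v = q / n_e = 0.008021 / 0.18 = 0.04456 m/day.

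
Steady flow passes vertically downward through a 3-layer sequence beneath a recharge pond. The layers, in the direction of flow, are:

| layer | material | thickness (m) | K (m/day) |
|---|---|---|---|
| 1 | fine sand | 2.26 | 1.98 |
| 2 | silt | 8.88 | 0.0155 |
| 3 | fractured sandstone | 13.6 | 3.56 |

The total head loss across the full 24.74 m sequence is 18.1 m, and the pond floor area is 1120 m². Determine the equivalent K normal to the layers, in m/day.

0.0428

Flow is perpendicular to layering, so the layers act in series and the equivalent K is the thickness-weighted harmonic mean.
Total thickness L = 2.26 + 8.88 + 13.6 = 24.74 m.
Σ(b_i/K_i) = 2.26/1.98 + 8.88/0.0155 + 13.6/3.56 = 577.9 d.
K_eq = L / Σ(b_i/K_i) = 24.74 / 577.9 = 0.04281 m/day.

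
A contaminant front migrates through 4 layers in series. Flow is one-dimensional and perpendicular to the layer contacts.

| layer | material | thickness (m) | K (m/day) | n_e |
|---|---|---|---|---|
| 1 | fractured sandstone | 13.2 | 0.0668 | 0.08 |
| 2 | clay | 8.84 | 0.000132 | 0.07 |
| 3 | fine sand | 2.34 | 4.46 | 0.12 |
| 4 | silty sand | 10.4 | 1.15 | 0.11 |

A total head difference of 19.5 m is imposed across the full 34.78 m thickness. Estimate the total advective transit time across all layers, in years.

29.2

With flow normal to the layers, continuity requires the same specific discharge q through every layer.
Σ(b_i/K_i) = 13.2/0.0668 + 8.84/0.000132 + 2.34/4.46 + 10.4/1.15 = 67177 d.
q = Δh / Σ(b_i/K_i) = 19.5 / 67177 = 0.0002903 m/day.
In each layer the seepage velocity is v_i = q/n_i, so the layer transit time is t_i = b_i·n_i / q:
  layer 1 (fractured sandstone): t_1 = 13.2 × 0.08 / 0.0002903 = 3638 d
  layer 2 (clay): t_2 = 8.84 × 0.07 / 0.0002903 = 2132 d
  layer 3 (fine sand): t_3 = 2.34 × 0.12 / 0.0002903 = 967.3 d
  layer 4 (silty sand): t_4 = 10.4 × 0.11 / 0.0002903 = 3941 d
Total t = Σ t_i = 10678 days = 29.23 years.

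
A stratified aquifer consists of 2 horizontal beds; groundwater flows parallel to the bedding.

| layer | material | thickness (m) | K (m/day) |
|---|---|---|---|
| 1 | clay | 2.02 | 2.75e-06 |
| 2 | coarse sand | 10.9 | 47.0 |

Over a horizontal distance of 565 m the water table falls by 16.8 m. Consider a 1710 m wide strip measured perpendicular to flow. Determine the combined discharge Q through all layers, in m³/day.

Flow is parallel to layering, so each bed carries its own Darcy discharge and the transmissivities add.
Σ(K_i·b_i) = 2.75e-06×2.02 + 47.0×10.9 = 512.3 m²/day.
Hydraulic gradient i = Δh / L = 16.8 / 565 = 0.02973.
Q = Σ(K_i·b_i) · W · i = 512.3 × 1710 × 0.02973 = 26048 m³/day.

26000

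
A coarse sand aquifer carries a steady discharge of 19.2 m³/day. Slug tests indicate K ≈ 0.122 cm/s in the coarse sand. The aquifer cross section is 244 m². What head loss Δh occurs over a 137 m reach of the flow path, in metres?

Convert K: 0.122 cm/s × 864 = 105.4 m/day.
From Q = K·A·i, i = Q / (K·A) = 19.2 / (105.4 × 244.0) = 0.0007465.
Head loss Δh = i · L = 0.0007465 × 137 = 0.1023 m.

0.102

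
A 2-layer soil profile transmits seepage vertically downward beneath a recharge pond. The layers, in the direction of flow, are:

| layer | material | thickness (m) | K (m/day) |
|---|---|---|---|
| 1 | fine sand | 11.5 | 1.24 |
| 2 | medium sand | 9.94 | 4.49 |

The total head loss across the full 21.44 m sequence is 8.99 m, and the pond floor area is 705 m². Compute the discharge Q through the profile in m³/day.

552

Flow is perpendicular to layering, so the layers act in series and the equivalent K is the thickness-weighted harmonic mean.
Total thickness L = 11.5 + 9.94 = 21.44 m.
Σ(b_i/K_i) = 11.5/1.24 + 9.94/4.49 = 11.49 d.
K_eq = L / Σ(b_i/K_i) = 21.44 / 11.49 = 1.866 m/day.
Q = K_eq · A · (Δh/L) = 1.866 × 705 × (8.99/21.44) = 551.7 m³/day.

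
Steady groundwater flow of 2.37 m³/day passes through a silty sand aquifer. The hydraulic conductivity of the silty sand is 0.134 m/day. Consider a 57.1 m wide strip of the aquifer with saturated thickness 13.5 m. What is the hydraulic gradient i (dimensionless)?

0.0229

Cross-sectional area A = 57.1 × 13.5 = 770.9 m².
From Q = K·A·i, i = Q / (K·A) = 2.37 / (0.1340 × 770.9) = 0.02294.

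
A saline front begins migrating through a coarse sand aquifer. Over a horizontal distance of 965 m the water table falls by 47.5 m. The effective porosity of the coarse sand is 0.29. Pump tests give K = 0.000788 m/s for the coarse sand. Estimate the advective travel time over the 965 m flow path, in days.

Convert K: 0.000788 m/s × 86400 = 68.08 m/day.
Hydraulic gradient i = Δh / L = 47.5 / 965 = 0.04922.
Darcy flux q = K · i = 68.08 × 0.04922 = 3.351 m/day.
Seepage velocity v = q / n_e = 3.351 / 0.29 = 11.56 m/day.
Travel time t = L / v = 965 / 11.56 = 83.51 days.

83.5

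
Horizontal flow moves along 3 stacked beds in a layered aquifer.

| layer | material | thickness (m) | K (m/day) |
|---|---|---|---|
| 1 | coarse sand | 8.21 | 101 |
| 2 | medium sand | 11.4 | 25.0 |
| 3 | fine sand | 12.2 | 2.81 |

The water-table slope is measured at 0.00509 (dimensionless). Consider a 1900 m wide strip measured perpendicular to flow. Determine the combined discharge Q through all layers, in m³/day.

11100

Flow is parallel to layering, so each bed carries its own Darcy discharge and the transmissivities add.
Σ(K_i·b_i) = 101×8.21 + 25.0×11.4 + 2.81×12.2 = 1148 m²/day.
Hydraulic gradient i = 0.00509.
Q = Σ(K_i·b_i) · W · i = 1148 × 1900 × 0.005090 = 11107 m³/day.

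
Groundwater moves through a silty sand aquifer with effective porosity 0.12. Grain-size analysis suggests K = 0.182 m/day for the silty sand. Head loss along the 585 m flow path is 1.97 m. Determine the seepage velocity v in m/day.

Hydraulic gradient i = Δh / L = 1.97 / 585 = 0.003368.
Darcy flux q = K · i = 0.1820 × 0.003368 = 0.0006129 m/day.
Seepage velocity v = q / n_e = 0.0006129 / 0.12 = 0.005107 m/day.

0.00511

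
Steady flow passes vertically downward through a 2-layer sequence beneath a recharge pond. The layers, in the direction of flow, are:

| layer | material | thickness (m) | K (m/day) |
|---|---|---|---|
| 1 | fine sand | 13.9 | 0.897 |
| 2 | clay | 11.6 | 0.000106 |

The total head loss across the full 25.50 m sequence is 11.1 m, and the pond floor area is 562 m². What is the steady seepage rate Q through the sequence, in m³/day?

Flow is perpendicular to layering, so the layers act in series and the equivalent K is the thickness-weighted harmonic mean.
Total thickness L = 13.9 + 11.6 = 25.50 m.
Σ(b_i/K_i) = 13.9/0.897 + 11.6/0.000106 = 1.094e+05 d.
K_eq = L / Σ(b_i/K_i) = 25.50 / 1.094e+05 = 0.0002330 m/day.
Q = K_eq · A · (Δh/L) = 0.0002330 × 562 × (11.1/25.50) = 0.05700 m³/day.

0.0570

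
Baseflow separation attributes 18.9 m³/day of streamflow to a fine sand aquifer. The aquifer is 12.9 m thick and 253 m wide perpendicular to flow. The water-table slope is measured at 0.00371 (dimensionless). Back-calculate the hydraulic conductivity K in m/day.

1.56

Cross-sectional area A = 253 × 12.9 = 3264 m².
Hydraulic gradient i = 0.00371.
From Q = K·A·i, K = Q / (A·i) = 18.9 / (3264 × 0.003710) = 1.561 m/day.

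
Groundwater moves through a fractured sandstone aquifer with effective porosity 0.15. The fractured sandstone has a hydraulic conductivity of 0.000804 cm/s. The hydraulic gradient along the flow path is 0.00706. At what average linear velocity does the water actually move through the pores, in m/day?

Convert K: 0.000804 cm/s × 864 = 0.6947 m/day.
Hydraulic gradient i = 0.00706.
Darcy flux q = K · i = 0.6947 × 0.007060 = 0.004904 m/day.
Seepage velocity v = q / n_e = 0.004904 / 0.15 = 0.03270 m/day.

0.0327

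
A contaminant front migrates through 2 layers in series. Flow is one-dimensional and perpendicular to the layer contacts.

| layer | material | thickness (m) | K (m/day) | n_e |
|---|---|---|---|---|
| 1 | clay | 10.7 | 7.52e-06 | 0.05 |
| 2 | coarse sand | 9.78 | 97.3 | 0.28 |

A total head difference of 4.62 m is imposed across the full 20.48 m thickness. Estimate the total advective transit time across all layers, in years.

With flow normal to the layers, continuity requires the same specific discharge q through every layer.
Σ(b_i/K_i) = 10.7/7.52e-06 + 9.78/97.3 = 1.423e+06 d.
q = Δh / Σ(b_i/K_i) = 4.62 / 1.423e+06 = 3.247e-06 m/day.
In each layer the seepage velocity is v_i = q/n_i, so the layer transit time is t_i = b_i·n_i / q:
  layer 1 (clay): t_1 = 10.7 × 0.05 / 3.247e-06 = 1.648e+05 d
  layer 2 (coarse sand): t_2 = 9.78 × 0.28 / 3.247e-06 = 8.434e+05 d
Total t = Σ t_i = 1.008e+06 days = 2760 years.

2760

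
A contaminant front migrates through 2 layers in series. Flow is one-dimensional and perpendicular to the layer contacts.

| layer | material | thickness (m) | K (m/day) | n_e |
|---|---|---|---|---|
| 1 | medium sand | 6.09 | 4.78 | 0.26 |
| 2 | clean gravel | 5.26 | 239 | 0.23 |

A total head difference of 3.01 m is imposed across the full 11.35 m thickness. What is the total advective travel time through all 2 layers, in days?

1.20

With flow normal to the layers, continuity requires the same specific discharge q through every layer.
Σ(b_i/K_i) = 6.09/4.78 + 5.26/239 = 1.296 d.
q = Δh / Σ(b_i/K_i) = 3.01 / 1.296 = 2.322 m/day.
In each layer the seepage velocity is v_i = q/n_i, so the layer transit time is t_i = b_i·n_i / q:
  layer 1 (medium sand): t_1 = 6.09 × 0.26 / 2.322 = 0.6818 d
  layer 2 (clean gravel): t_2 = 5.26 × 0.23 / 2.322 = 0.5209 d
Total t = Σ t_i = 1.203 days.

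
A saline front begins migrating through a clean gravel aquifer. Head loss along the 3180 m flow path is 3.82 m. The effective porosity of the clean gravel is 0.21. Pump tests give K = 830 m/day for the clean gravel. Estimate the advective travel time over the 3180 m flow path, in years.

1.83

Hydraulic gradient i = Δh / L = 3.82 / 3180 = 0.001201.
Darcy flux q = K · i = 830.0 × 0.001201 = 0.9970 m/day.
Seepage velocity v = q / n_e = 0.9970 / 0.21 = 4.748 m/day.
Travel time t = L / v = 3180 / 4.748 = 669.8 days = 1.834 years.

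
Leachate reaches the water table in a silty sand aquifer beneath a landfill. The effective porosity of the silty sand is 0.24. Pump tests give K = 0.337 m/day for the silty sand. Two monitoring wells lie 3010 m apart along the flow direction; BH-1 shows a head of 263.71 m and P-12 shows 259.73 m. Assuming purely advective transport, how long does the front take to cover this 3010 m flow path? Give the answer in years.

Hydraulic gradient i = (263.71 − 259.73) / 3010 = 3.98 / 3010 = 0.001322.
Darcy flux q = K · i = 0.3370 × 0.001322 = 0.0004456 m/day.
Seepage velocity v = q / n_e = 0.0004456 / 0.24 = 0.001857 m/day.
Travel time t = L / v = 3010 / 0.001857 = 1.621e+06 days = 4439 years.

4440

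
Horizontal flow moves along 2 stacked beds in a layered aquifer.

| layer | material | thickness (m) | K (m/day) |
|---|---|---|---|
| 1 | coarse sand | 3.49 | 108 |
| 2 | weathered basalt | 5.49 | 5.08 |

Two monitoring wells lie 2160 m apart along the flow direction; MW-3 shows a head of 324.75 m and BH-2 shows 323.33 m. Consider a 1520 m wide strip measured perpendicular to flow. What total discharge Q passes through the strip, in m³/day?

Flow is parallel to layering, so each bed carries its own Darcy discharge and the transmissivities add.
Σ(K_i·b_i) = 108×3.49 + 5.08×5.49 = 404.8 m²/day.
Hydraulic gradient i = (324.75 − 323.33) / 2160 = 1.42 / 2160 = 0.0006574.
Q = Σ(K_i·b_i) · W · i = 404.8 × 1520 × 0.0006574 = 404.5 m³/day.

405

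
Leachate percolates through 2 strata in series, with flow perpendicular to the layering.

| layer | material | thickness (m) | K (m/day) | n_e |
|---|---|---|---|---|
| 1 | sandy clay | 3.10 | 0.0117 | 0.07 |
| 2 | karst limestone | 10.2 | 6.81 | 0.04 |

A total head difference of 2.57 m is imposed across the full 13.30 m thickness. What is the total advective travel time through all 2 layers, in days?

With flow normal to the layers, continuity requires the same specific discharge q through every layer.
Σ(b_i/K_i) = 3.10/0.0117 + 10.2/6.81 = 266.5 d.
q = Δh / Σ(b_i/K_i) = 2.57 / 266.5 = 0.009645 m/day.
In each layer the seepage velocity is v_i = q/n_i, so the layer transit time is t_i = b_i·n_i / q:
  layer 1 (sandy clay): t_1 = 3.10 × 0.07 / 0.009645 = 22.50 d
  layer 2 (karst limestone): t_2 = 10.2 × 0.04 / 0.009645 = 42.30 d
Total t = Σ t_i = 64.80 days.

64.8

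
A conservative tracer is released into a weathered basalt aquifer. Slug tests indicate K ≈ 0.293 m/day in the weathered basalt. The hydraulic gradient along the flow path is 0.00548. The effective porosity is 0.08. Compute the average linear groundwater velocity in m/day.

0.0201

Hydraulic gradient i = 0.00548.
Darcy flux q = K · i = 0.2930 × 0.005480 = 0.001606 m/day.
Seepage velocity v = q / n_e = 0.001606 / 0.08 = 0.02007 m/day.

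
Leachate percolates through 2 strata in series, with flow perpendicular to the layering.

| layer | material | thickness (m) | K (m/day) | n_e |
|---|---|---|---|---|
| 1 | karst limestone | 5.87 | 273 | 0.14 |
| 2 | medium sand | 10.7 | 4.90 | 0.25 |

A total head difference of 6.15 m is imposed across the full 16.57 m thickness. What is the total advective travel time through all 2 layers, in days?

1.25

With flow normal to the layers, continuity requires the same specific discharge q through every layer.
Σ(b_i/K_i) = 5.87/273 + 10.7/4.90 = 2.205 d.
q = Δh / Σ(b_i/K_i) = 6.15 / 2.205 = 2.789 m/day.
In each layer the seepage velocity is v_i = q/n_i, so the layer transit time is t_i = b_i·n_i / q:
  layer 1 (karst limestone): t_1 = 5.87 × 0.14 / 2.789 = 0.2947 d
  layer 2 (medium sand): t_2 = 10.7 × 0.25 / 2.789 = 0.9592 d
Total t = Σ t_i = 1.254 days.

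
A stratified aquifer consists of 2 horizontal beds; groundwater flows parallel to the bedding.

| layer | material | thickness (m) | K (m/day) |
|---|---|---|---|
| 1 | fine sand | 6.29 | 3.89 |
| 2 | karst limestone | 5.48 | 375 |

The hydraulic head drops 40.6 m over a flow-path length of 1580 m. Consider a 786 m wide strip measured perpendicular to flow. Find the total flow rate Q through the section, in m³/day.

Flow is parallel to layering, so each bed carries its own Darcy discharge and the transmissivities add.
Σ(K_i·b_i) = 3.89×6.29 + 375×5.48 = 2079 m²/day.
Hydraulic gradient i = Δh / L = 40.6 / 1580 = 0.02570.
Q = Σ(K_i·b_i) · W · i = 2079 × 786 × 0.02570 = 41999 m³/day.

42000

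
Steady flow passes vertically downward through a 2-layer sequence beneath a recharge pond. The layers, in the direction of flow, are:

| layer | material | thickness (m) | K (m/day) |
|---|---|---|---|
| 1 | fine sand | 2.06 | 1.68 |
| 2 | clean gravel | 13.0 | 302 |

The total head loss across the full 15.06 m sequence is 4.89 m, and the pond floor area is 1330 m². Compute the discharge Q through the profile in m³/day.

5120

Flow is perpendicular to layering, so the layers act in series and the equivalent K is the thickness-weighted harmonic mean.
Total thickness L = 2.06 + 13.0 = 15.06 m.
Σ(b_i/K_i) = 2.06/1.68 + 13.0/302 = 1.269 d.
K_eq = L / Σ(b_i/K_i) = 15.06 / 1.269 = 11.87 m/day.
Q = K_eq · A · (Δh/L) = 11.87 × 1330 × (4.89/15.06) = 5124 m³/day.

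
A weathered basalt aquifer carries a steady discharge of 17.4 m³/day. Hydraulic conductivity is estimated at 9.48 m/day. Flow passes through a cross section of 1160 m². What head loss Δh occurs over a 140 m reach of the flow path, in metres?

From Q = K·A·i, i = Q / (K·A) = 17.4 / (9.480 × 1160) = 0.001582.
Head loss Δh = i · L = 0.001582 × 140 = 0.2215 m.

0.222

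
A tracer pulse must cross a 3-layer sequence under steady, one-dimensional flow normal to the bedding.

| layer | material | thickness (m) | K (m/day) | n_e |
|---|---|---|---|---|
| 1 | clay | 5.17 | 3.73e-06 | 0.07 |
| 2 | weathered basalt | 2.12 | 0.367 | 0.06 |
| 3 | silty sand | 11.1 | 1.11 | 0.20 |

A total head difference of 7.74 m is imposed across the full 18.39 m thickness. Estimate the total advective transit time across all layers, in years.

1330

With flow normal to the layers, continuity requires the same specific discharge q through every layer.
Σ(b_i/K_i) = 5.17/3.73e-06 + 2.12/0.367 + 11.1/1.11 = 1.386e+06 d.
q = Δh / Σ(b_i/K_i) = 7.74 / 1.386e+06 = 5.584e-06 m/day.
In each layer the seepage velocity is v_i = q/n_i, so the layer transit time is t_i = b_i·n_i / q:
  layer 1 (clay): t_1 = 5.17 × 0.07 / 5.584e-06 = 64809 d
  layer 2 (weathered basalt): t_2 = 2.12 × 0.06 / 5.584e-06 = 22779 d
  layer 3 (silty sand): t_3 = 11.1 × 0.20 / 5.584e-06 = 3.976e+05 d
Total t = Σ t_i = 4.851e+05 days = 1328 years.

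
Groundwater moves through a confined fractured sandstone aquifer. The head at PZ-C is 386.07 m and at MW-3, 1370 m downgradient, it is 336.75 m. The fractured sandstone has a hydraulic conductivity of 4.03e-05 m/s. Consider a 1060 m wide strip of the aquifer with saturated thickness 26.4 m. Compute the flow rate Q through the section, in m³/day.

Convert K: 4.03e-05 m/s × 86400 = 3.482 m/day.
Cross-sectional area A = 1060 × 26.4 = 27984 m².
Hydraulic gradient i = (386.07 − 336.75) / 1370 = 49.32 / 1370 = 0.03600.
Darcy's law: Q = K · A · i = 3.482 × 27984 × 0.03600 = 3508 m³/day.

3510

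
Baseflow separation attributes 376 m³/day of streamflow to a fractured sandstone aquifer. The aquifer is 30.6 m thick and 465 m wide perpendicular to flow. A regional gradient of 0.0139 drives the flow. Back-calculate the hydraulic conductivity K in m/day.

1.90

Cross-sectional area A = 465 × 30.6 = 14229 m².
Hydraulic gradient i = 0.0139.
From Q = K·A·i, K = Q / (A·i) = 376 / (14229 × 0.01390) = 1.901 m/day.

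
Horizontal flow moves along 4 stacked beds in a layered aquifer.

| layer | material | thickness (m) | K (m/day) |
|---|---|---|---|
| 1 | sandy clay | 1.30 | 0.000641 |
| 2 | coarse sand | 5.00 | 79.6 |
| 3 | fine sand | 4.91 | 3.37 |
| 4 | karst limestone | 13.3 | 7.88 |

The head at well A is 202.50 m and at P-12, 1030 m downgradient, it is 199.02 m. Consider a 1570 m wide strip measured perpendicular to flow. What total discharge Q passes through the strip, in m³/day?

Flow is parallel to layering, so each bed carries its own Darcy discharge and the transmissivities add.
Σ(K_i·b_i) = 0.000641×1.30 + 79.6×5.00 + 3.37×4.91 + 7.88×13.3 = 519.4 m²/day.
Hydraulic gradient i = (202.50 − 199.02) / 1030 = 3.48 / 1030 = 0.003379.
Q = Σ(K_i·b_i) · W · i = 519.4 × 1570 × 0.003379 = 2755 m³/day.

2750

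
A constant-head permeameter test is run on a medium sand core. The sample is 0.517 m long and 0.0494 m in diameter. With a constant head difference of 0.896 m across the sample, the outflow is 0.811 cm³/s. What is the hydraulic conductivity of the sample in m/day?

21.1

Cross-sectional area A = π·(d/2)² = π × (0.0494/2)² = 0.001917 m².
Convert discharge: 0.811 cm³/s = 8.110e-07 m³/s.
Darcy's law rearranged: K = Q·L / (A·Δh) = 8.110e-07 × 0.517 / (0.001917 × 0.896) = 0.0002442 m/s = 21.09 m/day.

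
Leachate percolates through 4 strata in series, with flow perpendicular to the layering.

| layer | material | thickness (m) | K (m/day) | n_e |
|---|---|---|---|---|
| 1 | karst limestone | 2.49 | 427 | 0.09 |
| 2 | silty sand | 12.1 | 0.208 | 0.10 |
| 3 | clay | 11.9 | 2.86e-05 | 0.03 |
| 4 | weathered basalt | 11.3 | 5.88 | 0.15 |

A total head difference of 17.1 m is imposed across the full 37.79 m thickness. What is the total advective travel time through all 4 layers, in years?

With flow normal to the layers, continuity requires the same specific discharge q through every layer.
Σ(b_i/K_i) = 2.49/427 + 12.1/0.208 + 11.9/2.86e-05 + 11.3/5.88 = 4.161e+05 d.
q = Δh / Σ(b_i/K_i) = 17.1 / 4.161e+05 = 4.109e-05 m/day.
In each layer the seepage velocity is v_i = q/n_i, so the layer transit time is t_i = b_i·n_i / q:
  layer 1 (karst limestone): t_1 = 2.49 × 0.09 / 4.109e-05 = 5454 d
  layer 2 (silty sand): t_2 = 12.1 × 0.10 / 4.109e-05 = 29446 d
  layer 3 (clay): t_3 = 11.9 × 0.03 / 4.109e-05 = 8688 d
  layer 4 (weathered basalt): t_4 = 11.3 × 0.15 / 4.109e-05 = 41249 d
Total t = Σ t_i = 84837 days = 232.3 years.

232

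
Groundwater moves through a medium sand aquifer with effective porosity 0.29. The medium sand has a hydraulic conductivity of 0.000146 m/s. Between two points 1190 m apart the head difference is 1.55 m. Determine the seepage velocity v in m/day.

0.0567

Convert K: 0.000146 m/s × 86400 = 12.61 m/day.
Hydraulic gradient i = Δh / L = 1.55 / 1190 = 0.001303.
Darcy flux q = K · i = 12.61 × 0.001303 = 0.01643 m/day.
Seepage velocity v = q / n_e = 0.01643 / 0.29 = 0.05666 m/day.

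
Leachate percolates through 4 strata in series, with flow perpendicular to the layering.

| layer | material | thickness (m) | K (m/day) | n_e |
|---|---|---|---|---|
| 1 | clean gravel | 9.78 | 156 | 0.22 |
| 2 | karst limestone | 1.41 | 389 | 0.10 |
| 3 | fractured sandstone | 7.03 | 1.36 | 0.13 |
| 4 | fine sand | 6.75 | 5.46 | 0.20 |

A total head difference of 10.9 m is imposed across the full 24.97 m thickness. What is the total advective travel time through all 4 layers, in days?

2.71

With flow normal to the layers, continuity requires the same specific discharge q through every layer.
Σ(b_i/K_i) = 9.78/156 + 1.41/389 + 7.03/1.36 + 6.75/5.46 = 6.472 d.
q = Δh / Σ(b_i/K_i) = 10.9 / 6.472 = 1.684 m/day.
In each layer the seepage velocity is v_i = q/n_i, so the layer transit time is t_i = b_i·n_i / q:
  layer 1 (clean gravel): t_1 = 9.78 × 0.22 / 1.684 = 1.277 d
  layer 2 (karst limestone): t_2 = 1.41 × 0.10 / 1.684 = 0.08372 d
  layer 3 (fractured sandstone): t_3 = 7.03 × 0.13 / 1.684 = 0.5426 d
  layer 4 (fine sand): t_4 = 6.75 × 0.20 / 1.684 = 0.8015 d
Total t = Σ t_i = 2.705 days.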